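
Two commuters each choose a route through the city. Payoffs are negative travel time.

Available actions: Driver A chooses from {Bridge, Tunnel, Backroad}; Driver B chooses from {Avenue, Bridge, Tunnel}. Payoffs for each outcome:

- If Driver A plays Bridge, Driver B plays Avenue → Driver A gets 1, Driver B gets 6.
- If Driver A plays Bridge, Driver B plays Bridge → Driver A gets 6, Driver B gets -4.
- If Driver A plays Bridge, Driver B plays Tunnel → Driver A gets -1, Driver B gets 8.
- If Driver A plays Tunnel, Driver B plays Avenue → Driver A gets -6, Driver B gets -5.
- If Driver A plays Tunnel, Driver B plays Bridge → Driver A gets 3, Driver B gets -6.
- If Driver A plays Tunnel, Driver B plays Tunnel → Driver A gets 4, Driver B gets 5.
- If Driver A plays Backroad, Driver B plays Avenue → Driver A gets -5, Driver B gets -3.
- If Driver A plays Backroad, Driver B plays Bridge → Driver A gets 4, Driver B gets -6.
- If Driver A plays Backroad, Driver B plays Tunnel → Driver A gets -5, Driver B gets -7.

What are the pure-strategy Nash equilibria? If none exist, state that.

(Bridge, Avenue): Driver B can switch to Tunnel (6 → 8). Not NE.
(Bridge, Bridge): Driver B can switch to Avenue (-4 → 6). Not NE.
(Bridge, Tunnel): Driver A can switch to Tunnel (-1 → 4). Not NE.
(Tunnel, Avenue): Driver A can switch to Bridge (-6 → 1). Not NE.
(Tunnel, Bridge): Driver A can switch to Bridge (3 → 6). Not NE.
(Tunnel, Tunnel): Driver A gets 4, best alternative -1; Driver B gets 5, best alternative -5. No profitable deviation — NE.
(Backroad, Avenue): Driver A can switch to Bridge (-5 → 1). Not NE.
(Backroad, Bridge): Driver A can switch to Bridge (4 → 6). Not NE.
(Backroad, Tunnel): Driver A can switch to Bridge (-5 → -1). Not NE.

The unique pure-strategy Nash equilibrium is (Tunnel, Tunnel).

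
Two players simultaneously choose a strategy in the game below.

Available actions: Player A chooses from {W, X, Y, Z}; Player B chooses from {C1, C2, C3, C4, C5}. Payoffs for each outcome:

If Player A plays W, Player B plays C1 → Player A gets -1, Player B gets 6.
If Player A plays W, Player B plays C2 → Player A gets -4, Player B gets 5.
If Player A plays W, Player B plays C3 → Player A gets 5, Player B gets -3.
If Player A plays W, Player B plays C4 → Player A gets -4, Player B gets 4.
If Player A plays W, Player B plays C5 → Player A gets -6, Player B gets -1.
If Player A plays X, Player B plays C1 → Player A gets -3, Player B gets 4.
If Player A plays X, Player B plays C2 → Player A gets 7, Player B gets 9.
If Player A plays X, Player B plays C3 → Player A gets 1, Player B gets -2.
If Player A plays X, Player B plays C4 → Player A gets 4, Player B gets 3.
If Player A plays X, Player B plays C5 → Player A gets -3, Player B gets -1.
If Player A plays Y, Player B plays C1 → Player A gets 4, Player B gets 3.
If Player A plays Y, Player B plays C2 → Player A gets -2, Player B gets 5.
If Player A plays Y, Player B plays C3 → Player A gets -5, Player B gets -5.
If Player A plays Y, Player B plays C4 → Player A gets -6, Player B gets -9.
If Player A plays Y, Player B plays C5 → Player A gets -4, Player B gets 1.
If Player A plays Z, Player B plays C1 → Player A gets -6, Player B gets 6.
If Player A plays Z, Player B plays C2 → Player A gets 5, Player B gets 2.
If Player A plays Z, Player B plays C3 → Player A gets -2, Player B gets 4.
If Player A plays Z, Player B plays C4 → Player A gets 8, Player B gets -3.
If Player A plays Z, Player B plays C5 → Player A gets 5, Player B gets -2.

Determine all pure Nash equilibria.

For each player, find the best response to each opponent profile; mutual best responses are the pure NE.
Player A against C1: payoffs -1, -3, 4, -6 → best response Y.
Player A against C2: payoffs -4, 7, -2, 5 → best response X.
Player A against C3: payoffs 5, 1, -5, -2 → best response W.
Player A against C4: payoffs -4, 4, -6, 8 → best response Z.
Player A against C5: payoffs -6, -3, -4, 5 → best response Z.
Player B against W: payoffs 6, 5, -3, 4, -1 → best response C1.
Player B against X: payoffs 4, 9, -2, 3, -1 → best response C2.
Player B against Y: payoffs 3, 5, -5, -9, 1 → best response C2.
Player B against Z: payoffs 6, 2, 4, -3, -2 → best response C1.
Mutual best responses: (X, C2).

The unique pure-strategy Nash equilibrium is (X, C2).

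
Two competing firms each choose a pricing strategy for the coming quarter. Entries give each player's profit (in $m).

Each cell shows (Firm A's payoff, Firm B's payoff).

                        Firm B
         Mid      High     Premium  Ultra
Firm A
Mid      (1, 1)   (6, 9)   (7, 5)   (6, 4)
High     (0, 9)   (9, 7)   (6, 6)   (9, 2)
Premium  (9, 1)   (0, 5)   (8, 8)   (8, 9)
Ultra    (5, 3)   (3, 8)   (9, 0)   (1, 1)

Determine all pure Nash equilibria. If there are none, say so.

(Mid, Mid): Firm A can switch to Premium (1 → 9). Not NE.
(Mid, High): Firm A can switch to High (6 → 9). Not NE.
(Mid, Premium): Firm A can switch to Premium (7 → 8). Not NE.
(Mid, Ultra): Firm A can switch to High (6 → 9). Not NE.
(High, Mid): Firm A can switch to Mid (0 → 1). Not NE.
(High, High): Firm B can switch to Mid (7 → 9). Not NE.
(High, Premium): Firm A can switch to Mid (6 → 7). Not NE.
(High, Ultra): Firm B can switch to Mid (2 → 9). Not NE.
(The remaining 8 profiles each have a profitable deviation by the same check.)

No pure-strategy Nash equilibrium.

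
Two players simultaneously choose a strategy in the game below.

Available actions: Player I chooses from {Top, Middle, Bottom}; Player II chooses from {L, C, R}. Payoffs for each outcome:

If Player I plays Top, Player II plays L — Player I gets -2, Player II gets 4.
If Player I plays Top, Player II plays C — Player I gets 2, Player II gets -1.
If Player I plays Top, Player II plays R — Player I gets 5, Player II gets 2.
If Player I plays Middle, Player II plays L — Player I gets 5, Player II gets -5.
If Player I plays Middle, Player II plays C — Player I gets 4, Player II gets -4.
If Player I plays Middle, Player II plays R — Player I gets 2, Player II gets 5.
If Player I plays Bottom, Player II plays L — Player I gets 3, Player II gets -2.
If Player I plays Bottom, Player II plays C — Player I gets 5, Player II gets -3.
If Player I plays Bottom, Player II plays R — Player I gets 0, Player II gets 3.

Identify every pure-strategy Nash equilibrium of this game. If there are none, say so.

Player I against L: payoffs -2, 5, 3 → best response Middle.
Player I against C: payoffs 2, 4, 5 → best response Bottom.
Player I against R: payoffs 5, 2, 0 → best response Top.
Player II against Top: payoffs 4, -1, 2 → best response L.
Player II against Middle: payoffs -5, -4, 5 → best response R.
Player II against Bottom: payoffs -2, -3, 3 → best response R.
No profile is a mutual best response for all players.

This game has no pure Nash equilibrium.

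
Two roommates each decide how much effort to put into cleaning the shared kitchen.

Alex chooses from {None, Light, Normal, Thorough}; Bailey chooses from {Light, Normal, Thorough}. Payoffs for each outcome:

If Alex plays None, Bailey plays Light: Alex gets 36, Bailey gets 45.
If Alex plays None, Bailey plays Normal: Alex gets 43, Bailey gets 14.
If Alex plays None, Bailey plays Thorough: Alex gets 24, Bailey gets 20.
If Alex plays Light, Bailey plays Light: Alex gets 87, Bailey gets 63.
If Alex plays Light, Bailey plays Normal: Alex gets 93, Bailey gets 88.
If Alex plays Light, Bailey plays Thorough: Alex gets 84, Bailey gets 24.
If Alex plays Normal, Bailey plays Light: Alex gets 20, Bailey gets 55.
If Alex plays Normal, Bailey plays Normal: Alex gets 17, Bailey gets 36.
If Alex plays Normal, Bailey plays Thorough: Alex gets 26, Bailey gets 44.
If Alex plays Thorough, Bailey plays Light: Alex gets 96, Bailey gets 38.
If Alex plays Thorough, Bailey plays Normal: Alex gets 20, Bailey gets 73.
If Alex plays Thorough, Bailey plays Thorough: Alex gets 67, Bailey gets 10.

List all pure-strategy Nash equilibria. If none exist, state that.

(Light, Normal)

For each player, find the best response to each opponent profile; mutual best responses are the pure NE.
Alex against Light: payoffs 36, 87, 20, 96 → best response Thorough.
Alex against Normal: payoffs 43, 93, 17, 20 → best response Light.
Alex against Thorough: payoffs 24, 84, 26, 67 → best response Light.
Bailey against None: payoffs 45, 14, 20 → best response Light.
Bailey against Light: payoffs 63, 88, 24 → best response Normal.
Bailey against Normal: payoffs 55, 36, 44 → best response Light.
Bailey against Thorough: payoffs 38, 73, 10 → best response Normal.
Mutual best responses: (Light, Normal).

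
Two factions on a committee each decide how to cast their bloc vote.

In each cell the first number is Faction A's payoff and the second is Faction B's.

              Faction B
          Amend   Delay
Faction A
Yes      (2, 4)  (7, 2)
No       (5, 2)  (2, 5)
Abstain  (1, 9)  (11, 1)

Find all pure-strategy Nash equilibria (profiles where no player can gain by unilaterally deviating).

Check each profile: it is a Nash equilibrium iff no player can strictly gain by switching unilaterally.
(Yes, Amend): Faction A can switch to No (2 → 5). Not NE.
(Yes, Delay): Faction A can switch to Abstain (7 → 11). Not NE.
(No, Amend): Faction B can switch to Delay (2 → 5). Not NE.
(No, Delay): Faction A can switch to Yes (2 → 7). Not NE.
(Abstain, Amend): Faction A can switch to Yes (1 → 2). Not NE.
(Abstain, Delay): Faction B can switch to Amend (1 → 9). Not NE.

This game has no pure Nash equilibrium.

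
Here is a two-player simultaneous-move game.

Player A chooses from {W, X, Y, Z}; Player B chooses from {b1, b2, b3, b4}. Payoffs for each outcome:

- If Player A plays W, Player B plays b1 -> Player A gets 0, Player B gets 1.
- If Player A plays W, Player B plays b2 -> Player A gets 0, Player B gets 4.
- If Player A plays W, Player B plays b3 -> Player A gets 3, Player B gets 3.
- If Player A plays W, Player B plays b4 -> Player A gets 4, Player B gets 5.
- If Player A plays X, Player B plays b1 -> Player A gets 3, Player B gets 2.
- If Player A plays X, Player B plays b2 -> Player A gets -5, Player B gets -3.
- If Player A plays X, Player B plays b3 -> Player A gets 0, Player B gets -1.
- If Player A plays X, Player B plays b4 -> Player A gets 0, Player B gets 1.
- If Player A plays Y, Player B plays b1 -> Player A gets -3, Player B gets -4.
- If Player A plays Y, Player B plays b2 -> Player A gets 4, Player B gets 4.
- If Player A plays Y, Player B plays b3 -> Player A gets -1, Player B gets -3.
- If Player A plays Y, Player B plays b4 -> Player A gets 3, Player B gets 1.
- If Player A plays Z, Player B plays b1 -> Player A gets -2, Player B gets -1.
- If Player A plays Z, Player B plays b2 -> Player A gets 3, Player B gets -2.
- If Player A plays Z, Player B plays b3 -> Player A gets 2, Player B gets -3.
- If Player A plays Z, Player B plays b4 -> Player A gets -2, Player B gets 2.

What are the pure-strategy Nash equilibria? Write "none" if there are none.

Mark each player's best response to every combination of opponents' strategies; a profile where every player is best-responding is a pure Nash equilibrium.
Player A against b1: payoffs 0, 3, -3, -2 → best response X.
Player A against b2: payoffs 0, -5, 4, 3 → best response Y.
Player A against b3: payoffs 3, 0, -1, 2 → best response W.
Player A against b4: payoffs 4, 0, 3, -2 → best response W.
Player B against W: payoffs 1, 4, 3, 5 → best response b4.
Player B against X: payoffs 2, -3, -1, 1 → best response b1.
Player B against Y: payoffs -4, 4, -3, 1 → best response b2.
Player B against Z: payoffs -1, -2, -3, 2 → best response b4.
Mutual best responses: (W, b4); (X, b1); (Y, b2).

Pure-strategy Nash equilibria: (W, b4) and (X, b1) and (Y, b2)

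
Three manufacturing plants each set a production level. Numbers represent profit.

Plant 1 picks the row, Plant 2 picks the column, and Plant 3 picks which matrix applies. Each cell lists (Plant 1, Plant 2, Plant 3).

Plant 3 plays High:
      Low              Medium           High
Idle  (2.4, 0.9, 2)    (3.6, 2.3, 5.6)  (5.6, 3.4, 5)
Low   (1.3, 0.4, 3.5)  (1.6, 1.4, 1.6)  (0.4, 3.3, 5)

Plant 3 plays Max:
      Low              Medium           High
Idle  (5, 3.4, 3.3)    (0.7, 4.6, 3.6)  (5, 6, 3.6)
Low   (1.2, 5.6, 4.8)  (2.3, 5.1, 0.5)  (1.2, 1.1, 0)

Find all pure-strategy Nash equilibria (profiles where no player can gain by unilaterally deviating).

For each strategy profile, look for a profitable unilateral deviation.
(Idle, Low, High): Plant 2 can switch to Medium (0.9 → 2.3). Not NE.
(Idle, Low, Max): Plant 2 can switch to Medium (3.4 → 4.6). Not NE.
(Idle, Medium, High): Plant 2 can switch to High (2.3 → 3.4). Not NE.
(Idle, Medium, Max): Plant 1 can switch to Low (0.7 → 2.3). Not NE.
(Idle, High, High): Plant 1 gets 5.6, best alternative 0.4; Plant 2 gets 3.4, best alternative 2.3; Plant 3 gets 5, best alternative 3.6. No profitable deviation — NE.
(Idle, High, Max): Plant 3 can switch to High (3.6 → 5). Not NE.
(Low, Low, High): Plant 1 can switch to Idle (1.3 → 2.4). Not NE.
(Low, Low, Max): Plant 1 can switch to Idle (1.2 → 5). Not NE.
(Low, Medium, High): Plant 1 can switch to Idle (1.6 → 3.6). Not NE.
(The remaining 3 profiles each have a profitable deviation by the same check.)

The unique pure-strategy Nash equilibrium is (Idle, High, High).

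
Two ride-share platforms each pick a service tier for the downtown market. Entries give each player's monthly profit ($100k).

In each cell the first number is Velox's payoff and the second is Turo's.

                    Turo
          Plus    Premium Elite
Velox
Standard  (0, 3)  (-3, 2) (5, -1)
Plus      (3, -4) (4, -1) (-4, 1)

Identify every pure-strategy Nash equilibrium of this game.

This game has no pure Nash equilibrium.

Velox against Plus: payoffs 0, 3 → best response Plus.
Velox against Premium: payoffs -3, 4 → best response Plus.
Velox against Elite: payoffs 5, -4 → best response Standard.
Turo against Standard: payoffs 3, 2, -1 → best response Plus.
Turo against Plus: payoffs -4, -1, 1 → best response Elite.
No profile is a mutual best response for all players.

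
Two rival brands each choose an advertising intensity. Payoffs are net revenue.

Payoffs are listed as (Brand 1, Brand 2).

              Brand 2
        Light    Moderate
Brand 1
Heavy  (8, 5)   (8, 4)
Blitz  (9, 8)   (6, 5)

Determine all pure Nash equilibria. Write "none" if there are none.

Brand 1 against Light: payoffs 8, 9 → best response Blitz.
Brand 1 against Moderate: payoffs 8, 6 → best response Heavy.
Brand 2 against Heavy: payoffs 5, 4 → best response Light.
Brand 2 against Blitz: payoffs 8, 5 → best response Light.
Mutual best responses: (Blitz, Light).

(Blitz, Light)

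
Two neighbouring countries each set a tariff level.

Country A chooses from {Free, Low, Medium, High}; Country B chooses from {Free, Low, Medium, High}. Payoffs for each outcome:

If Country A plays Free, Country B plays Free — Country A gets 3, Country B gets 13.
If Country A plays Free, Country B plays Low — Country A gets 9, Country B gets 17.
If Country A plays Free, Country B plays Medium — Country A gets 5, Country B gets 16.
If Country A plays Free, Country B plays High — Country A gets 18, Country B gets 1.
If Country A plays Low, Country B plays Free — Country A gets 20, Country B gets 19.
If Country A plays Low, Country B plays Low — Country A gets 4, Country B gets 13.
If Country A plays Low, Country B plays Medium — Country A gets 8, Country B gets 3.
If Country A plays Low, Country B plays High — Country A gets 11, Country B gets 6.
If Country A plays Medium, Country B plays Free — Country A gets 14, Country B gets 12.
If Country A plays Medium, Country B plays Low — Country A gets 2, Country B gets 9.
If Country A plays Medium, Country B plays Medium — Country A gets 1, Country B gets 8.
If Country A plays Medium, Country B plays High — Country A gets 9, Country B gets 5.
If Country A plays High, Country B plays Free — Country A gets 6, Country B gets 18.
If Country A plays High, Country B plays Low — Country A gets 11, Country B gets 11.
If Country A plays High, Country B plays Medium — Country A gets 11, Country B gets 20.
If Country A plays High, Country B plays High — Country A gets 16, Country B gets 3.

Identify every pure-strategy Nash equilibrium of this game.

Pure-strategy Nash equilibria: (Low, Free); (High, Medium)

For each player, find the best response to each opponent profile; mutual best responses are the pure NE.
Country A against Free: payoffs 3, 20, 14, 6 → best response Low.
Country A against Low: payoffs 9, 4, 2, 11 → best response High.
Country A against Medium: payoffs 5, 8, 1, 11 → best response High.
Country A against High: payoffs 18, 11, 9, 16 → best response Free.
Country B against Free: payoffs 13, 17, 16, 1 → best response Low.
Country B against Low: payoffs 19, 13, 3, 6 → best response Free.
Country B against Medium: payoffs 12, 9, 8, 5 → best response Free.
Country B against High: payoffs 18, 11, 20, 3 → best response Medium.
Mutual best responses: (Low, Free); (High, Medium).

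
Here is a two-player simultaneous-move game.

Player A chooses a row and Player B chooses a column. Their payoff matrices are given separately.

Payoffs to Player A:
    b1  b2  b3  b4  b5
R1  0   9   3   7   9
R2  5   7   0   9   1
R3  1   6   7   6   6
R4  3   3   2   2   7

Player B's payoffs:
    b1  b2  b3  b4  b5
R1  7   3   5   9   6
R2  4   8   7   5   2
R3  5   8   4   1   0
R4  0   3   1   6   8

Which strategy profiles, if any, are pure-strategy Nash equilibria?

Check each profile: it is a Nash equilibrium iff no player can strictly gain by switching unilaterally.
(R1, b1): Player A can switch to R2 (0 → 5). Not NE.
(R1, b2): Player B can switch to b1 (3 → 7). Not NE.
(R1, b3): Player A can switch to R3 (3 → 7). Not NE.
(R1, b4): Player A can switch to R2 (7 → 9). Not NE.
(R1, b5): Player B can switch to b1 (6 → 7). Not NE.
(R2, b1): Player B can switch to b2 (4 → 8). Not NE.
(R2, b2): Player A can switch to R1 (7 → 9). Not NE.
(R2, b3): Player A can switch to R1 (0 → 3). Not NE.
(The remaining 12 profiles each have a profitable deviation by the same check.)

This game has no pure Nash equilibrium.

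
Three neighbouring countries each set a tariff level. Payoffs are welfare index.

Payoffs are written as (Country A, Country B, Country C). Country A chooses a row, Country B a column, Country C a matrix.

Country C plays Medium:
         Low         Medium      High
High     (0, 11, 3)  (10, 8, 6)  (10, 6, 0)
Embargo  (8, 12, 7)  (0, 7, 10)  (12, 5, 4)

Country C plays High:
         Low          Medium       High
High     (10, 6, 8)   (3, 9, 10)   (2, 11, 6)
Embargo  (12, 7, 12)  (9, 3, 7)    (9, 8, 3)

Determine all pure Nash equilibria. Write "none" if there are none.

Country A against (Low, Medium): payoffs 0, 8 → best response Embargo.
Country A against (Low, High): payoffs 10, 12 → best response Embargo.
Country A against (Medium, Medium): payoffs 10, 0 → best response High.
Country A against (Medium, High): payoffs 3, 9 → best response Embargo.
Country A against (High, Medium): payoffs 10, 12 → best response Embargo.
Country A against (High, High): payoffs 2, 9 → best response Embargo.
Country B against (High, Medium): payoffs 11, 8, 6 → best response Low.
Country B against (High, High): payoffs 6, 9, 11 → best response High.
Country B against (Embargo, Medium): payoffs 12, 7, 5 → best response Low.
Country B against (Embargo, High): payoffs 7, 3, 8 → best response High.
Country C against (High, Low): payoffs 3, 8 → best response High.
Country C against (High, Medium): payoffs 6, 10 → best response High.
Country C against (High, High): payoffs 0, 6 → best response High.
Country C against (Embargo, Low): payoffs 7, 12 → best response High.
Country C against (Embargo, Medium): payoffs 10, 7 → best response Medium.
Country C against (Embargo, High): payoffs 4, 3 → best response Medium.
No profile is a mutual best response for all players.

No pure-strategy Nash equilibrium.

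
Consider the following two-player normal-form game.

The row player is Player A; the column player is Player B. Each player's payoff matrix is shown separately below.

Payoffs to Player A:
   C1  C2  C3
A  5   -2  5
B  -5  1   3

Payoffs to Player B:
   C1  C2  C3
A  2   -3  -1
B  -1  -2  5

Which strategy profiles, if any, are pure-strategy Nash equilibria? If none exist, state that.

The unique pure-strategy Nash equilibrium is (A, C1).

Mark each player's best response to every combination of opponents' strategies; a profile where every player is best-responding is a pure Nash equilibrium.
Player A against C1: payoffs 5, -5 → best response A.
Player A against C2: payoffs -2, 1 → best response B.
Player A against C3: payoffs 5, 3 → best response A.
Player B against A: payoffs 2, -3, -1 → best response C1.
Player B against B: payoffs -1, -2, 5 → best response C3.
Mutual best responses: (A, C1).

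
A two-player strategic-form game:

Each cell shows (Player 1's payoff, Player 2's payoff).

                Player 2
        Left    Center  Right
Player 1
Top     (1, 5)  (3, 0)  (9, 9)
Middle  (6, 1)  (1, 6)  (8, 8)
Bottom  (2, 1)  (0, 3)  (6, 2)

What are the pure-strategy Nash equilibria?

Pure NE: (Top, Right)

For each player, find the best response to each opponent profile; mutual best responses are the pure NE.
Player 1 against Left: payoffs 1, 6, 2 → best response Middle.
Player 1 against Center: payoffs 3, 1, 0 → best response Top.
Player 1 against Right: payoffs 9, 8, 6 → best response Top.
Player 2 against Top: payoffs 5, 0, 9 → best response Right.
Player 2 against Middle: payoffs 1, 6, 8 → best response Right.
Player 2 against Bottom: payoffs 1, 3, 2 → best response Center.
Mutual best responses: (Top, Right).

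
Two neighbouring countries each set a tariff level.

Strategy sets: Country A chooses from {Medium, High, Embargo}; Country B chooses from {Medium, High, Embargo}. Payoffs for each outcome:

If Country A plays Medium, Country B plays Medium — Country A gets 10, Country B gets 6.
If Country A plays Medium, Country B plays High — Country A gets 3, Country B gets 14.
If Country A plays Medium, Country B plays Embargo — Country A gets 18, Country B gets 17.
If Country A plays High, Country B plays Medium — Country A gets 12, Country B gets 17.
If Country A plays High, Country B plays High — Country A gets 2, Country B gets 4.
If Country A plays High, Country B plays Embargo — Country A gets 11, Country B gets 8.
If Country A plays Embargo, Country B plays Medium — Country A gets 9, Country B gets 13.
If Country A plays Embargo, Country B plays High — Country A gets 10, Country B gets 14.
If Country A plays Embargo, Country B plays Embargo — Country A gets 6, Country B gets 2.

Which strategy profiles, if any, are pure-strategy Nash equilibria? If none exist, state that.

Country A against Medium: payoffs 10, 12, 9 → best response High.
Country A against High: payoffs 3, 2, 10 → best response Embargo.
Country A against Embargo: payoffs 18, 11, 6 → best response Medium.
Country B against Medium: payoffs 6, 14, 17 → best response Embargo.
Country B against High: payoffs 17, 4, 8 → best response Medium.
Country B against Embargo: payoffs 13, 14, 2 → best response High.
Mutual best responses: (Medium, Embargo); (High, Medium); (Embargo, High).

Pure-strategy Nash equilibria: (Medium, Embargo) and (High, Medium) and (Embargo, High)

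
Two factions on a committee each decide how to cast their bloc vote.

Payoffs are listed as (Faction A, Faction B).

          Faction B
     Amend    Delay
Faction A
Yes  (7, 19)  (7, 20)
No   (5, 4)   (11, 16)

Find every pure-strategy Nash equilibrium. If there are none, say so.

(No, Delay)

Check each profile: it is a Nash equilibrium iff no player can strictly gain by switching unilaterally.
(Yes, Amend): Faction B can switch to Delay (19 → 20). Not NE.
(Yes, Delay): Faction A can switch to No (7 → 11). Not NE.
(No, Amend): Faction A can switch to Yes (5 → 7). Not NE.
(No, Delay): Faction A gets 11, best alternative 7; Faction B gets 16, best alternative 4. No profitable deviation — NE.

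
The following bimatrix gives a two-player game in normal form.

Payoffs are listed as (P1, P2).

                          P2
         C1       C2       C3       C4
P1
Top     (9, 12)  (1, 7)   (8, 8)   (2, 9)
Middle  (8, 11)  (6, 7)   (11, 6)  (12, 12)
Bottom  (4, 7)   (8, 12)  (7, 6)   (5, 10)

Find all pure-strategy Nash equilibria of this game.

(Top, C1): P1 gets 9, best alternative 8; P2 gets 12, best alternative 9. No profitable deviation — NE.
(Top, C2): P1 can switch to Middle (1 → 6). Not NE.
(Top, C3): P1 can switch to Middle (8 → 11). Not NE.
(Top, C4): P1 can switch to Middle (2 → 12). Not NE.
(Middle, C1): P1 can switch to Top (8 → 9). Not NE.
(Middle, C2): P1 can switch to Bottom (6 → 8). Not NE.
(Middle, C3): P2 can switch to C1 (6 → 11). Not NE.
(Middle, C4): P1 gets 12, best alternative 5; P2 gets 12, best alternative 11. No profitable deviation — NE.
(Bottom, C1): P1 can switch to Top (4 → 9). Not NE.
(Bottom, C2): P1 gets 8, best alternative 6; P2 gets 12, best alternative 10. No profitable deviation — NE.
(Bottom, C3): P1 can switch to Top (7 → 8). Not NE.
(The remaining 1 profile has a profitable deviation by the same check.)

Pure-strategy Nash equilibria: (Top, C1); (Middle, C4); (Bottom, C2)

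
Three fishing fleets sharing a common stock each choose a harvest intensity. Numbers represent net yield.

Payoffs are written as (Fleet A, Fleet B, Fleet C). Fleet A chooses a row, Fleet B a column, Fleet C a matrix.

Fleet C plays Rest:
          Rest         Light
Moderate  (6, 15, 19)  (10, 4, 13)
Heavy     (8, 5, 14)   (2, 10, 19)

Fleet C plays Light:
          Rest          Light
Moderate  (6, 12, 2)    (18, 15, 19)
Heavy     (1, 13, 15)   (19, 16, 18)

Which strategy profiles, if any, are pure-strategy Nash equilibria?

This game has no pure Nash equilibrium.

Fleet A against (Rest, Rest): payoffs 6, 8 → best response Heavy.
Fleet A against (Rest, Light): payoffs 6, 1 → best response Moderate.
Fleet A against (Light, Rest): payoffs 10, 2 → best response Moderate.
Fleet A against (Light, Light): payoffs 18, 19 → best response Heavy.
Fleet B against (Moderate, Rest): payoffs 15, 4 → best response Rest.
Fleet B against (Moderate, Light): payoffs 12, 15 → best response Light.
Fleet B against (Heavy, Rest): payoffs 5, 10 → best response Light.
Fleet B against (Heavy, Light): payoffs 13, 16 → best response Light.
Fleet C against (Moderate, Rest): payoffs 19, 2 → best response Rest.
Fleet C against (Moderate, Light): payoffs 13, 19 → best response Light.
Fleet C against (Heavy, Rest): payoffs 14, 15 → best response Light.
Fleet C against (Heavy, Light): payoffs 19, 18 → best response Rest.
No profile is a mutual best response for all players.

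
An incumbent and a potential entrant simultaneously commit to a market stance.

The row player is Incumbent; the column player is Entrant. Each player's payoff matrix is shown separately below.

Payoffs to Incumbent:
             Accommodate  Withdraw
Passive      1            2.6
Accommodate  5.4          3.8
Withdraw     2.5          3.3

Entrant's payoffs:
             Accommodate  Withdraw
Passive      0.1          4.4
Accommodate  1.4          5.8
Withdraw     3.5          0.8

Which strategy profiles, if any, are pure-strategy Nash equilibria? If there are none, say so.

For each player, find the best response to each opponent profile; mutual best responses are the pure NE.
Incumbent against Accommodate: payoffs 1, 5.4, 2.5 → best response Accommodate.
Incumbent against Withdraw: payoffs 2.6, 3.8, 3.3 → best response Accommodate.
Entrant against Passive: payoffs 0.1, 4.4 → best response Withdraw.
Entrant against Accommodate: payoffs 1.4, 5.8 → best response Withdraw.
Entrant against Withdraw: payoffs 3.5, 0.8 → best response Accommodate.
Mutual best responses: (Accommodate, Withdraw).

(Accommodate, Withdraw)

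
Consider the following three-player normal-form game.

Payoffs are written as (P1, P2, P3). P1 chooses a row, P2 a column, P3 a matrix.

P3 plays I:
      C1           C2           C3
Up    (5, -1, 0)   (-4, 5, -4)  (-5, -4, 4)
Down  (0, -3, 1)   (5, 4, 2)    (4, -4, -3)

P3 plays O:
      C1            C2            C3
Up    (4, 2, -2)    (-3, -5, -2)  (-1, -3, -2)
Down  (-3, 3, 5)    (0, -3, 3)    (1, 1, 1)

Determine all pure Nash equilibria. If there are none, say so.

This game has no pure Nash equilibrium.

(Up, C1, I): P2 can switch to C2 (-1 → 5). Not NE.
(Up, C1, O): P3 can switch to I (-2 → 0). Not NE.
(Up, C2, I): P1 can switch to Down (-4 → 5). Not NE.
(Up, C2, O): P1 can switch to Down (-3 → 0). Not NE.
(Up, C3, I): P1 can switch to Down (-5 → 4). Not NE.
(Up, C3, O): P1 can switch to Down (-1 → 1). Not NE.
(Down, C1, I): P1 can switch to Up (0 → 5). Not NE.
(Down, C1, O): P1 can switch to Up (-3 → 4). Not NE.
(Down, C2, I): P3 can switch to O (2 → 3). Not NE.
(Down, C2, O): P2 can switch to C1 (-3 → 3). Not NE.
(Down, C3, I): P2 can switch to C1 (-4 → -3). Not NE.
(Down, C3, O): P2 can switch to C1 (1 → 3). Not NE.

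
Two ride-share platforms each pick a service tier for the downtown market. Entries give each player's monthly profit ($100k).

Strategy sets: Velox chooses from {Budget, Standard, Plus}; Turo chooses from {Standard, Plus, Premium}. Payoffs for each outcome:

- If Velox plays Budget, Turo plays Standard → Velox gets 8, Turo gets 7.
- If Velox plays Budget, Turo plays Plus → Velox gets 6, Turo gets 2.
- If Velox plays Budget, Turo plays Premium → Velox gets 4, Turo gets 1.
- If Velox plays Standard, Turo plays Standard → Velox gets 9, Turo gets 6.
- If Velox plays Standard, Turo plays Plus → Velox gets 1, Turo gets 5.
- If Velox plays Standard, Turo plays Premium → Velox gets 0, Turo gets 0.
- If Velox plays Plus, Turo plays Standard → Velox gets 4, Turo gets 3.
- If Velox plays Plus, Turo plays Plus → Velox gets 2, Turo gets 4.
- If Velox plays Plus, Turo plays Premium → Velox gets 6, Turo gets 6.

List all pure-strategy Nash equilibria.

(Standard, Standard), (Plus, Premium)

(Budget, Standard): Velox can switch to Standard (8 → 9). Not NE.
(Budget, Plus): Turo can switch to Standard (2 → 7). Not NE.
(Budget, Premium): Velox can switch to Plus (4 → 6). Not NE.
(Standard, Standard): Velox gets 9, best alternative 8; Turo gets 6, best alternative 5. No profitable deviation — NE.
(Standard, Plus): Velox can switch to Budget (1 → 6). Not NE.
(Standard, Premium): Velox can switch to Budget (0 → 4). Not NE.
(Plus, Standard): Velox can switch to Budget (4 → 8). Not NE.
(Plus, Plus): Velox can switch to Budget (2 → 6). Not NE.
(Plus, Premium): Velox gets 6, best alternative 4; Turo gets 6, best alternative 4. No profitable deviation — NE.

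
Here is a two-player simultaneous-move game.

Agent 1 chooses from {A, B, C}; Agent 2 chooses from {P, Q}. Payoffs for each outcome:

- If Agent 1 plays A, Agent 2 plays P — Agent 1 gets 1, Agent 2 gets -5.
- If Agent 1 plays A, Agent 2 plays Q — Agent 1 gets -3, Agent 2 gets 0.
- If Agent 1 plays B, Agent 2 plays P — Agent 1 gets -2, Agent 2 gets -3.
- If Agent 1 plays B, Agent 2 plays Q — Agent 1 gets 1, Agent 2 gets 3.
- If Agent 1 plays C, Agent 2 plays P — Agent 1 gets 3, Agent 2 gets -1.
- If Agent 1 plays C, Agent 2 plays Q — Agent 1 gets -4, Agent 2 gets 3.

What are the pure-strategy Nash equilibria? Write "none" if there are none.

(B, Q)

Agent 1 against P: payoffs 1, -2, 3 → best response C.
Agent 1 against Q: payoffs -3, 1, -4 → best response B.
Agent 2 against A: payoffs -5, 0 → best response Q.
Agent 2 against B: payoffs -3, 3 → best response Q.
Agent 2 against C: payoffs -1, 3 → best response Q.
Mutual best responses: (B, Q).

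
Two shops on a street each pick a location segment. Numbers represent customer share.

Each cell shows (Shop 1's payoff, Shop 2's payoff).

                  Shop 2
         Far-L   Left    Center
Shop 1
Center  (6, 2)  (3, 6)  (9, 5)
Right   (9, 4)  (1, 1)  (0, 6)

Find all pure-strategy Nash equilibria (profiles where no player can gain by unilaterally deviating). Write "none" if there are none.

Shop 1 against Far-L: payoffs 6, 9 → best response Right.
Shop 1 against Left: payoffs 3, 1 → best response Center.
Shop 1 against Center: payoffs 9, 0 → best response Center.
Shop 2 against Center: payoffs 2, 6, 5 → best response Left.
Shop 2 against Right: payoffs 4, 1, 6 → best response Center.
Mutual best responses: (Center, Left).

Pure NE: (Center, Left)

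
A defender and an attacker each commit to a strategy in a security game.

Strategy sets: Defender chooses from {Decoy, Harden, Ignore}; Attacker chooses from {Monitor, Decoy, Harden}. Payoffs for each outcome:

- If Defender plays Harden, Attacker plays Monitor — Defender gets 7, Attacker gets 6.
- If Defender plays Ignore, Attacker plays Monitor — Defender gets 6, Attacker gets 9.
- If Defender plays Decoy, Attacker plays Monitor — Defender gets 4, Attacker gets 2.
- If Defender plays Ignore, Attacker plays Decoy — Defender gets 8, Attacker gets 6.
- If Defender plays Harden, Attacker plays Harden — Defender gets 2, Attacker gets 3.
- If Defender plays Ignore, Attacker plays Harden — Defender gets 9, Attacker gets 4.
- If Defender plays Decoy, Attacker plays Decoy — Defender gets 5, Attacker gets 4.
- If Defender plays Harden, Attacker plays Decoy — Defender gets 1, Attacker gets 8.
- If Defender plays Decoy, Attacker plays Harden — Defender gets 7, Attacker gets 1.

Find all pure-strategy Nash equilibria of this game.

There is no pure-strategy Nash equilibrium.

(Decoy, Monitor): Defender can switch to Harden (4 → 7). Not NE.
(Decoy, Decoy): Defender can switch to Ignore (5 → 8). Not NE.
(Decoy, Harden): Defender can switch to Ignore (7 → 9). Not NE.
(Harden, Monitor): Attacker can switch to Decoy (6 → 8). Not NE.
(Harden, Decoy): Defender can switch to Decoy (1 → 5). Not NE.
(Harden, Harden): Defender can switch to Decoy (2 → 7). Not NE.
(The remaining 3 profiles each have a profitable deviation by the same check.)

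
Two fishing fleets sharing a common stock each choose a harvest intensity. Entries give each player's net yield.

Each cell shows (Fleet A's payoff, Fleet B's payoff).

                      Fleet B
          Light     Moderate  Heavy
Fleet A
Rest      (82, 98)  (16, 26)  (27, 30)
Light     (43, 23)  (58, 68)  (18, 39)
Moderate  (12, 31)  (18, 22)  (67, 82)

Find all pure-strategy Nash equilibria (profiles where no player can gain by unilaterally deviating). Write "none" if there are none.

(Rest, Light): Fleet A gets 82, best alternative 43; Fleet B gets 98, best alternative 30. No profitable deviation — NE.
(Rest, Moderate): Fleet A can switch to Light (16 → 58). Not NE.
(Rest, Heavy): Fleet A can switch to Moderate (27 → 67). Not NE.
(Light, Light): Fleet A can switch to Rest (43 → 82). Not NE.
(Light, Moderate): Fleet A gets 58, best alternative 18; Fleet B gets 68, best alternative 39. No profitable deviation — NE.
(Light, Heavy): Fleet A can switch to Rest (18 → 27). Not NE.
(Moderate, Light): Fleet A can switch to Rest (12 → 82). Not NE.
(Moderate, Moderate): Fleet A can switch to Light (18 → 58). Not NE.
(Moderate, Heavy): Fleet A gets 67, best alternative 27; Fleet B gets 82, best alternative 31. No profitable deviation — NE.

The pure Nash equilibria are (Rest, Light), (Light, Moderate), (Moderate, Heavy).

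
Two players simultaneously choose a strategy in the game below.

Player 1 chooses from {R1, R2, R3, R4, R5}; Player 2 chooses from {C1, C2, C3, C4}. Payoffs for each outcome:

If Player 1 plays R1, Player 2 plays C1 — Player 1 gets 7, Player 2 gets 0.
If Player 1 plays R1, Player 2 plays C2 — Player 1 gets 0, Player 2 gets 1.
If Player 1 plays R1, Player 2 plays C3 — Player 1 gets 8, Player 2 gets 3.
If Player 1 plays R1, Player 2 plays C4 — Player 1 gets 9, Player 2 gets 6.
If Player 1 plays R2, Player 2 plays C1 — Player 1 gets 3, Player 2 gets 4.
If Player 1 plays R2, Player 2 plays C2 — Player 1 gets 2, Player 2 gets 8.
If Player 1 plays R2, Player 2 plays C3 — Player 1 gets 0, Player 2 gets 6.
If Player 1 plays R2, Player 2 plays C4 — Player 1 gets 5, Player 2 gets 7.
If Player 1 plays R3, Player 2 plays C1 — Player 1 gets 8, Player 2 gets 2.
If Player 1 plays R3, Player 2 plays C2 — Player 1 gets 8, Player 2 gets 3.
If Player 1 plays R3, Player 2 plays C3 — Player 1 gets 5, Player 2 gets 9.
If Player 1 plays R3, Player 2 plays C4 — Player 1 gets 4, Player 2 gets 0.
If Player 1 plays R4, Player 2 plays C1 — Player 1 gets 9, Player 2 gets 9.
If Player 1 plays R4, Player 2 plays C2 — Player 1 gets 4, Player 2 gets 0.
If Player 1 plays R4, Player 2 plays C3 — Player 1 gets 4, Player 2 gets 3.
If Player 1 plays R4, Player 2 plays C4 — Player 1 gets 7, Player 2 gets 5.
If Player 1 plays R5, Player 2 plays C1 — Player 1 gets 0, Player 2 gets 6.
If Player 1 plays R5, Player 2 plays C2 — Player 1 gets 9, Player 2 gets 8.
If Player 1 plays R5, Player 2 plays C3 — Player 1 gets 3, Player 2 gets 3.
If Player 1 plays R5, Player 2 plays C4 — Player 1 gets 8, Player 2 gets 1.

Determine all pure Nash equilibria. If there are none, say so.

For each player, find the best response to each opponent profile; mutual best responses are the pure NE.
Player 1 against C1: payoffs 7, 3, 8, 9, 0 → best response R4.
Player 1 against C2: payoffs 0, 2, 8, 4, 9 → best response R5.
Player 1 against C3: payoffs 8, 0, 5, 4, 3 → best response R1.
Player 1 against C4: payoffs 9, 5, 4, 7, 8 → best response R1.
Player 2 against R1: payoffs 0, 1, 3, 6 → best response C4.
Player 2 against R2: payoffs 4, 8, 6, 7 → best response C2.
Player 2 against R3: payoffs 2, 3, 9, 0 → best response C3.
Player 2 against R4: payoffs 9, 0, 3, 5 → best response C1.
Player 2 against R5: payoffs 6, 8, 3, 1 → best response C2.
Mutual best responses: (R1, C4); (R4, C1); (R5, C2).

(R1, C4) and (R4, C1) and (R5, C2)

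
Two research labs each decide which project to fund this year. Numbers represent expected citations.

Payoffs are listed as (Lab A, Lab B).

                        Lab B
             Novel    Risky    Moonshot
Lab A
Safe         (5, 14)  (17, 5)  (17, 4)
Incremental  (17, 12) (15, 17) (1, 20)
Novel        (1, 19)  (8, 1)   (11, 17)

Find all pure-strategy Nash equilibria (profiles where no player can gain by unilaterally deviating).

none

(Safe, Novel): Lab A can switch to Incremental (5 → 17). Not NE.
(Safe, Risky): Lab B can switch to Novel (5 → 14). Not NE.
(Safe, Moonshot): Lab B can switch to Novel (4 → 14). Not NE.
(Incremental, Novel): Lab B can switch to Risky (12 → 17). Not NE.
(Incremental, Risky): Lab A can switch to Safe (15 → 17). Not NE.
(Incremental, Moonshot): Lab A can switch to Safe (1 → 17). Not NE.
(Novel, Novel): Lab A can switch to Safe (1 → 5). Not NE.
(Novel, Risky): Lab A can switch to Safe (8 → 17). Not NE.
(The remaining 1 profile has a profitable deviation by the same check.)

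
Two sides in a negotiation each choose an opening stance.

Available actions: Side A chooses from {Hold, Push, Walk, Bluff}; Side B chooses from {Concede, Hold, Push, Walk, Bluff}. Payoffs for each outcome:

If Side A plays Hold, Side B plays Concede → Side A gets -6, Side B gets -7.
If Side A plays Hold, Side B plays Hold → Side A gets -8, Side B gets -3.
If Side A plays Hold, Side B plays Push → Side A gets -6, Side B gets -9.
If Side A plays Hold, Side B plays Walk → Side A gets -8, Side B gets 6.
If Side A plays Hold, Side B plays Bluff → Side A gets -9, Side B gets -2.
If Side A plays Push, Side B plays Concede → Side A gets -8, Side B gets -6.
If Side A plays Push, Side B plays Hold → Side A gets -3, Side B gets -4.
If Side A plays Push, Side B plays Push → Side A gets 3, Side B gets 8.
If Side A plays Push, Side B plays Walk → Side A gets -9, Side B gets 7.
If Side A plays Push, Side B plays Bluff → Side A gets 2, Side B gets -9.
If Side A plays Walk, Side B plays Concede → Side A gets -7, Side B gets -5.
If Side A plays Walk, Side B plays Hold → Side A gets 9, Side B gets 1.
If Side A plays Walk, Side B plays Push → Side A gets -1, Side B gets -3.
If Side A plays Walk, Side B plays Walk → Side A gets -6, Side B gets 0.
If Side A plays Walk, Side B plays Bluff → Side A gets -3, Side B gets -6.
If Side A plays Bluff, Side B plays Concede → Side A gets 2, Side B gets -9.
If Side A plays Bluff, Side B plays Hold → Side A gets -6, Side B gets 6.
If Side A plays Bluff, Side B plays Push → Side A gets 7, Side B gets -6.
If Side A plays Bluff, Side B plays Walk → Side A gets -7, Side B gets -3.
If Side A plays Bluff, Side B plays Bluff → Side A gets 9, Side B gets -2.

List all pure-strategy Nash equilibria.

For each strategy profile, look for a profitable unilateral deviation.
(Hold, Concede): Side A can switch to Bluff (-6 → 2). Not NE.
(Hold, Hold): Side A can switch to Push (-8 → -3). Not NE.
(Hold, Push): Side A can switch to Push (-6 → 3). Not NE.
(Hold, Walk): Side A can switch to Walk (-8 → -6). Not NE.
(Hold, Bluff): Side A can switch to Push (-9 → 2). Not NE.
(Push, Concede): Side A can switch to Hold (-8 → -6). Not NE.
(Push, Hold): Side A can switch to Walk (-3 → 9). Not NE.
(Push, Push): Side A can switch to Bluff (3 → 7). Not NE.
(Push, Walk): Side A can switch to Hold (-9 → -8). Not NE.
(Push, Bluff): Side A can switch to Bluff (2 → 9). Not NE.
(Walk, Hold): Side A gets 9, best alternative -3; Side B gets 1, best alternative 0. No profitable deviation — NE.
(The remaining 9 profiles each have a profitable deviation by the same check.)

The unique pure-strategy Nash equilibrium is (Walk, Hold).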